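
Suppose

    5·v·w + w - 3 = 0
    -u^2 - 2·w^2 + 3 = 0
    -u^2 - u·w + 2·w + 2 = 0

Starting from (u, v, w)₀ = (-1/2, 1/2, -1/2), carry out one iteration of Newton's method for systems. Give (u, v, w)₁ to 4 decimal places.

(8.7500, -9.4500, -6.2500)

At (-1/2, 1/2, -1/2): F = (-4.7500, 2.2500, 0.5000).
Jacobian J = [[0, 5·w, 5·v + 1], [-2·u, 0, -4·w], [-2·u - w, 0, -u + 2]].
At the point, J = [[0.0000, -2.5000, 3.5000], [1.0000, 0.0000, 2.0000], [1.5000, 0.0000, 2.5000]] (det J = -1.2500).
Solving J·Δ = −F gives Δ = (9.2500, -9.9500, -5.7500).
Then the next iterate is (u, v, w)₁ = (8.7500, -9.4500, -6.2500).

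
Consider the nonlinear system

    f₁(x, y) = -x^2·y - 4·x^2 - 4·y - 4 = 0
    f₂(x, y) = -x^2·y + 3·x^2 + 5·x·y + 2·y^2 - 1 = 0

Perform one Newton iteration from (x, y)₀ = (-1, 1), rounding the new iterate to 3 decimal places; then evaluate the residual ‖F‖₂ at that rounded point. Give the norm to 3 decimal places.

6.157

At (-1, 1): F = (-13.000, -2.000).
Jacobian J = [[-2·x·y - 8·x, -x^2 - 4], [-2·x·y + 6·x + 5·y, -x^2 + 5·x + 4·y]].
At the point, J = [[10.000, -5.000], [1.000, -2.000]] (det J = -15.000).
Solving J·Δ = −F gives Δ = (1.067, -0.467).
Then the next iterate is (x, y)₁ = (0.067, 0.533).
Re-evaluating at (0.067, 0.533): F = (-6.15235, -0.24219), so ‖F‖₂ = 6.157.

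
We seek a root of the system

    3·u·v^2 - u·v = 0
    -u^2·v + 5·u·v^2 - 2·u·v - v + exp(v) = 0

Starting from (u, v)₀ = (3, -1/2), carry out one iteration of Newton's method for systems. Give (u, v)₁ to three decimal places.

(1.628, -0.330)

At (3, -1/2): F = (3.750, 12.35653).
Jacobian J = [[3·v^2 - v, 6·u·v - u], [-2·u·v + 5·v^2 - 2·v, -u^2 + 10·u·v - 2·u + exp(v) - 1]].
At the point, J = [[1.250, -12.000], [5.250, -30.39347]] (det J = 25.00816).
Solving J·Δ = −F gives Δ = (-1.372, 0.170).
Then the next iterate is (u, v)₁ = (1.628, -0.330).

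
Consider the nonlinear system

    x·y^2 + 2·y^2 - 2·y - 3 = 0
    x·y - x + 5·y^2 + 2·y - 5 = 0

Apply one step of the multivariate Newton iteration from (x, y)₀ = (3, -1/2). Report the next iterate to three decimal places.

At (3, -1/2): F = (-0.750, -9.250).
Jacobian J = [[y^2, 2·x·y + 4·y - 2], [y - 1, x + 10·y + 2]].
At the point, J = [[0.250, -7.000], [-1.500, 0.000]] (det J = -10.500).
Solving J·Δ = −F gives Δ = (-6.167, -0.327).
Then the next iterate is (x, y)₁ = (-3.167, -0.827).

(-3.167, -0.827)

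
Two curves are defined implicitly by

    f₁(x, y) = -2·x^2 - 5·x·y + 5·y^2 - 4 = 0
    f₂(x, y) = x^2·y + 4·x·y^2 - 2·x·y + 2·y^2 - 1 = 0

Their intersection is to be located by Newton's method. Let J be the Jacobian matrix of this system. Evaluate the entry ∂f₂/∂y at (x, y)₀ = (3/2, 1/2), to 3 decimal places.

7.250

∂f₂/∂y = x^2 + 8·x·y - 2·x + 4·y.
At (3/2, 1/2) this is 7.250.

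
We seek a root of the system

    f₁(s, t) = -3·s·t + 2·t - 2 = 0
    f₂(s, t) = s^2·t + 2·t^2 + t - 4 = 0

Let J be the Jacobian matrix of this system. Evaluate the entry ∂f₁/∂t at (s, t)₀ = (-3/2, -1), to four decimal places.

∂f₁/∂t = -3·s + 2.
At (-3/2, -1) this is 6.5000.

6.5000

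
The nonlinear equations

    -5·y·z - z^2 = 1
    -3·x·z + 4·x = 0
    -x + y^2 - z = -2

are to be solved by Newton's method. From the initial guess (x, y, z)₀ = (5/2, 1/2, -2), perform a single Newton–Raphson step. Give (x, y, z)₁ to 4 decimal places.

At (5/2, 1/2, -2): F = (0.0000, 25.0000, 1.7500).
Jacobian J = [[0, -5·z, -5·y - 2·z], [-3·z + 4, 0, -3·x], [-1, 2·y, -1]].
At the point, J = [[0.0000, 10.0000, 1.5000], [10.0000, 0.0000, -7.5000], [-1.0000, 1.0000, -1.0000]] (det J = 190.0000).
Solving J·Δ = −F gives Δ = (-0.8224, -0.3355, 2.2368).
Then the next iterate is (x, y, z)₁ = (1.6776, 0.1645, 0.2368).

(1.6776, 0.1645, 0.2368)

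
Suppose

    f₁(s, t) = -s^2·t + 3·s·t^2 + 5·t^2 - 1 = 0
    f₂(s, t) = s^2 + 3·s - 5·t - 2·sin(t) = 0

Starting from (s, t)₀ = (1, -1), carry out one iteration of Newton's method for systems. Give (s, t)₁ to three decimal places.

(-1.435, -1.246)

At (1, -1): F = (8.000, 10.68294).
Jacobian J = [[-2·s·t + 3·t^2, -s^2 + 6·s·t + 10·t], [2·s + 3, -2·cos(t) - 5]].
At the point, J = [[5.000, -17.000], [5.000, -6.08060]] (det J = 54.59698).
Solving J·Δ = −F gives Δ = (-2.435, -0.246).
Then the next iterate is (s, t)₁ = (-1.435, -1.246).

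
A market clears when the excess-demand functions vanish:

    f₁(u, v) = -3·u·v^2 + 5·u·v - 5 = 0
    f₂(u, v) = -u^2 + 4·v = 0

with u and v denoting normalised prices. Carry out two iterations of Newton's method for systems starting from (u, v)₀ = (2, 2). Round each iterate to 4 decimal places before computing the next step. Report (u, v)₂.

(2.0046, 0.9809)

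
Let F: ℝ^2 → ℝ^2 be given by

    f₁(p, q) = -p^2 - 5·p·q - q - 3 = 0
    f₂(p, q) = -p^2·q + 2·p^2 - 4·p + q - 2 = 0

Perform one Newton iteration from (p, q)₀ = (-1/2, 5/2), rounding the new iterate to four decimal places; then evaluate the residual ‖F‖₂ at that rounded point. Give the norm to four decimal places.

39.0511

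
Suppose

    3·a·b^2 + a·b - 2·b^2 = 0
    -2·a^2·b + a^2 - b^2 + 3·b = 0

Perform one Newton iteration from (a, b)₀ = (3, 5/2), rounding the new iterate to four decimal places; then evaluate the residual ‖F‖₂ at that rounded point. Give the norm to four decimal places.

17.6079

At (3, 5/2): F = (51.2500, -34.7500).
Jacobian J = [[3·b^2 + b, 6·a·b + a - 4·b], [-4·a·b + 2·a, -2·a^2 - 2·b + 3]].
At the point, J = [[21.2500, 38.0000], [-24.0000, -20.0000]] (det J = 487.0000).
Solving J·Δ = −F gives Δ = (-0.6068, -1.0094).
Then the next iterate is (a, b)₁ = (2.3932, 1.4906).
Re-evaluating at (2.3932, 1.4906): F = (15.075797, -9.097226), so ‖F‖₂ = 17.6079.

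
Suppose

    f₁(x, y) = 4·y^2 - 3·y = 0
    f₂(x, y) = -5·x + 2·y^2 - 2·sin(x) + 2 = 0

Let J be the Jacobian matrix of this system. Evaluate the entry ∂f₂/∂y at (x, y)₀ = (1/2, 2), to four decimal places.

∂f₂/∂y = 4·y.
At (1/2, 2) this is 8.0000.

8.0000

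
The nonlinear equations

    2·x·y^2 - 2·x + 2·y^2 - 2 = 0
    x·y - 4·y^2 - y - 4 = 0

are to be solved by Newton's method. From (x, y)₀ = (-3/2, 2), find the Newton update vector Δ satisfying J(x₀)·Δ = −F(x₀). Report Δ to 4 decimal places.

At (-3/2, 2): F = (-3.0000, -25.0000).
Jacobian J = [[2·y^2 - 2, 4·x·y + 4·y], [y, x - 8·y - 1]].
At the point, J = [[6.0000, -4.0000], [2.0000, -18.5000]] (det J = -103.0000).
Solving J·Δ = −F gives Δ = (-0.4320, -1.3981).

(-0.4320, -1.3981)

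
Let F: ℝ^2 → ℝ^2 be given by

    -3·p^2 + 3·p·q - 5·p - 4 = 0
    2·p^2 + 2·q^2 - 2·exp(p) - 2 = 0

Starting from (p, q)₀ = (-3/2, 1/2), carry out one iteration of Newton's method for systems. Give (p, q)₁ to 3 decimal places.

At (-3/2, 1/2): F = (-5.500, 2.55374).
Jacobian J = [[-6·p + 3·q - 5, 3·p], [4·p - 2·exp(p), 4·q]].
At the point, J = [[5.500, -4.500], [-6.44626, 2.000]] (det J = -18.00817).
Solving J·Δ = −F gives Δ = (0.027, -1.189).
Then the next iterate is (p, q)₁ = (-1.473, -0.689).

(-1.473, -0.689)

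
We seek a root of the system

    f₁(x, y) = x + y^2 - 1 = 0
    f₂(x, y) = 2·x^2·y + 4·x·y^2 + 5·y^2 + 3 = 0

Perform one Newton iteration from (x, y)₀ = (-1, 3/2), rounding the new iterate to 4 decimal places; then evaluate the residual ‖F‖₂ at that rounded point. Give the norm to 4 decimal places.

65.8478

At (-1, 3/2): F = (0.2500, 8.2500).
Jacobian J = [[1, 2·y], [4·x·y + 4·y^2, 2·x^2 + 8·x·y + 10·y]].
At the point, J = [[1.0000, 3.0000], [3.0000, 5.0000]] (det J = -4.0000).
Solving J·Δ = −F gives Δ = (-5.8750, 1.8750).
Then the next iterate is (x, y)₁ = (-6.8750, 3.3750).
Re-evaluating at (-6.8750, 3.3750): F = (3.515625, 65.753906), so ‖F‖₂ = 65.8478.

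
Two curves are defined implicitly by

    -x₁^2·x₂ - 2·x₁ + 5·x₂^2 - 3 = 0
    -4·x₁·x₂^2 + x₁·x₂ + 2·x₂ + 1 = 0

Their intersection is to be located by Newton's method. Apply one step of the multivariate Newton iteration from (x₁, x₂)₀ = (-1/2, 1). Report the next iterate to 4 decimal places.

(0.7105, 0.8421)

At (-1/2, 1): F = (2.7500, 4.5000).
Jacobian J = [[-2·x₁·x₂ - 2, -x₁^2 + 10·x₂], [-4·x₂^2 + x₂, -8·x₁·x₂ + x₁ + 2]].
At the point, J = [[-1.0000, 9.7500], [-3.0000, 5.5000]] (det J = 23.7500).
Solving J·Δ = −F gives Δ = (1.2105, -0.1579).
Then the next iterate is (x₁, x₂)₁ = (0.7105, 0.8421).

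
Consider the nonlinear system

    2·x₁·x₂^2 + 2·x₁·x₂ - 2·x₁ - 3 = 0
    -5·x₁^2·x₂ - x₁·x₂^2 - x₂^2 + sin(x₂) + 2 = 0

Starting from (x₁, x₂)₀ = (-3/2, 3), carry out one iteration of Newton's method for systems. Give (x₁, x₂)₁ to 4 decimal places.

(-1.0719, 1.7343)

At (-3/2, 3): F = (-36.0000, -27.108880).
Jacobian J = [[2·x₂^2 + 2·x₂ - 2, 4·x₁·x₂ + 2·x₁], [-10·x₁·x₂ - x₂^2, -5·x₁^2 - 2·x₁·x₂ - 2·x₂ + cos(x₂)]].
At the point, J = [[22.0000, -21.0000], [36.0000, -9.239992]] (det J = 552.720165).
Solving J·Δ = −F gives Δ = (0.4281, -1.2657).
Then the next iterate is (x₁, x₂)₁ = (-1.0719, 1.7343).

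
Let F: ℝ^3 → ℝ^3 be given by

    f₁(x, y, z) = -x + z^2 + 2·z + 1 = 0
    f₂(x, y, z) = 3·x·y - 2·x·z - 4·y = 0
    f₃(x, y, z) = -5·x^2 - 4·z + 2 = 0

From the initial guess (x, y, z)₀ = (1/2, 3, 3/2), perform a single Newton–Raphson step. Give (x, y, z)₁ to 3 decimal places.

At (1/2, 3, 3/2): F = (5.750, -9.000, -5.250).
Jacobian J = [[-1, 0, 2·z + 2], [3·y - 2·z, 3·x - 4, -2·x], [-10·x, 0, -4]].
At the point, J = [[-1.000, 0.000, 5.000], [6.000, -2.500, -1.000], [-5.000, 0.000, -4.000]] (det J = -72.500).
Solving J·Δ = −F gives Δ = (-0.112, -3.400, -1.172).
Then the next iterate is (x, y, z)₁ = (0.388, -0.400, 0.328).

(0.388, -0.400, 0.328)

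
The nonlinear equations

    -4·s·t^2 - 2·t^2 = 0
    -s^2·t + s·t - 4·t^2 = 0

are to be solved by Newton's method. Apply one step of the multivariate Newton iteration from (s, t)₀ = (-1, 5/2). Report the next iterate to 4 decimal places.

At (-1, 5/2): F = (12.5000, -30.0000).
Jacobian J = [[-4·t^2, -8·s·t - 4·t], [-2·s·t + t, -s^2 + s - 8·t]].
At the point, J = [[-25.0000, 10.0000], [7.5000, -22.0000]] (det J = 475.0000).
Solving J·Δ = −F gives Δ = (-0.0526, -1.3816).
Then the next iterate is (s, t)₁ = (-1.0526, 1.1184).

(-1.0526, 1.1184)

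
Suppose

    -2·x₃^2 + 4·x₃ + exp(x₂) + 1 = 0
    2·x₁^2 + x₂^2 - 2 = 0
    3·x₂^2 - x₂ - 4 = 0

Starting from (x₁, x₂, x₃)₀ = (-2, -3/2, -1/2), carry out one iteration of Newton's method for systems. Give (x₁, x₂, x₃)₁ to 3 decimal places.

(-1.128, -1.075, -0.303)

At (-2, -3/2, -1/2): F = (-1.27687, 8.250, 4.250).
Jacobian J = [[0, exp(x₂), -4·x₃ + 4], [4·x₁, 2·x₂, 0], [0, 6·x₂ - 1, 0]].
At the point, J = [[0.000, 0.22313, 6.000], [-8.000, -3.000, 0.000], [0.000, -10.000, 0.000]] (det J = 480.000).
Solving J·Δ = −F gives Δ = (0.872, 0.425, 0.197).
Then the next iterate is (x₁, x₂, x₃)₁ = (-1.128, -1.075, -0.303).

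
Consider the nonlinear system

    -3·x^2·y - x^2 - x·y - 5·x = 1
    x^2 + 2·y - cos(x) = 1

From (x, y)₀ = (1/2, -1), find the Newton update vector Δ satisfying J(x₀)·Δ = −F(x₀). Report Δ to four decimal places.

(-4.4332, 5.0931)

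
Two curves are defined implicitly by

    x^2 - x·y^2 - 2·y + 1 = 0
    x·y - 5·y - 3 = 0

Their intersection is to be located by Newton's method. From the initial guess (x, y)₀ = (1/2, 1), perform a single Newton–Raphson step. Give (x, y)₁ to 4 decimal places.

At (1/2, 1): F = (-1.2500, -7.5000).
Jacobian J = [[2·x - y^2, -2·x·y - 2], [y, x - 5]].
At the point, J = [[0.0000, -3.0000], [1.0000, -4.5000]] (det J = 3.0000).
Solving J·Δ = −F gives Δ = (5.6250, -0.4167).
Then the next iterate is (x, y)₁ = (6.1250, 0.5833).

(6.1250, 0.5833)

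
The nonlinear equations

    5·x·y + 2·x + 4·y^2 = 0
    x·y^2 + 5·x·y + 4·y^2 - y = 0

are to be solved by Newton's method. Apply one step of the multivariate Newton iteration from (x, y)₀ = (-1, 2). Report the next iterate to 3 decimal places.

At (-1, 2): F = (4.000, 0.000).
Jacobian J = [[5·y + 2, 5·x + 8·y], [y^2 + 5·y, 2·x·y + 5·x + 8·y - 1]].
At the point, J = [[12.000, 11.000], [14.000, 6.000]] (det J = -82.000).
Solving J·Δ = −F gives Δ = (0.293, -0.683).
Then the next iterate is (x, y)₁ = (-0.707, 1.317).

(-0.707, 1.317)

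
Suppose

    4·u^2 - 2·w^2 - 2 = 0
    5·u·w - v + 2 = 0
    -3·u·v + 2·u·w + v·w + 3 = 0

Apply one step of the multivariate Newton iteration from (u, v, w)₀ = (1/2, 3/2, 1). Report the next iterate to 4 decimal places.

At (1/2, 3/2, 1): F = (-3.0000, 3.0000, 3.2500).
Jacobian J = [[8·u, 0, -4·w], [5·w, -1, 5·u], [-3·v + 2·w, -3·u + w, 2·u + v]].
At the point, J = [[4.0000, 0.0000, -4.0000], [5.0000, -1.0000, 2.5000], [-2.5000, -0.5000, 2.5000]] (det J = 15.0000).
Solving J·Δ = −F gives Δ = (0.2167, 2.7500, -0.5333).
Then the next iterate is (u, v, w)₁ = (0.7167, 4.2500, 0.4667).

(0.7167, 4.2500, 0.4667)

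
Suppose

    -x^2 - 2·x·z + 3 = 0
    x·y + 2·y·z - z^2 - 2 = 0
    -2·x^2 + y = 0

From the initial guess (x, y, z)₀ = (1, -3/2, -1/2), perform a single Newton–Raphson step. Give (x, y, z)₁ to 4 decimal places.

(-9.5000, -40.0000, 6.2500)

At (1, -3/2, -1/2): F = (3.0000, -2.2500, -3.5000).
Jacobian J = [[-2·x - 2·z, 0, -2·x], [y, x + 2·z, 2·y - 2·z], [-4·x, 1, 0]].
At the point, J = [[-1.0000, 0.0000, -2.0000], [-1.5000, 0.0000, -2.0000], [-4.0000, 1.0000, 0.0000]] (det J = 1.0000).
Solving J·Δ = −F gives Δ = (-10.5000, -38.5000, 6.7500).
Then the next iterate is (x, y, z)₁ = (-9.5000, -40.0000, 6.2500).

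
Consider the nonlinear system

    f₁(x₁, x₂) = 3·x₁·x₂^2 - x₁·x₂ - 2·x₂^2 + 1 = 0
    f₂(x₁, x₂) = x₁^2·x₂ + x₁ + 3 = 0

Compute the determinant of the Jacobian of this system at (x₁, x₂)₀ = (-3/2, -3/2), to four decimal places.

-96.9375

J = [[3·x₂^2 - x₂, 6·x₁·x₂ - x₁ - 4·x₂], [2·x₁·x₂ + 1, x₁^2]].
At the point, J = [[8.2500, 21.0000], [5.5000, 2.2500]].
det J = -96.9375.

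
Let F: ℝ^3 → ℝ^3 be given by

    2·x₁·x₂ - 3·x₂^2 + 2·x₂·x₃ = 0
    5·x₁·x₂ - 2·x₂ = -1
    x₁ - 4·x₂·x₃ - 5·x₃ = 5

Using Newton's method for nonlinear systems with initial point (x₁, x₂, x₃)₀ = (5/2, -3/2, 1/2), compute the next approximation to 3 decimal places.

At (5/2, -3/2, 1/2): F = (-15.750, -14.750, -2.000).
Jacobian J = [[2·x₂, 2·x₁ - 6·x₂ + 2·x₃, 2·x₂], [5·x₂, 5·x₁ - 2, 0], [1, -4·x₃, -4·x₂ - 5]].
At the point, J = [[-3.000, 15.000, -3.000], [-7.500, 10.500, 0.000], [1.000, -2.000, 1.000]] (det J = 67.500).
Solving J·Δ = −F gives Δ = (1.417, 2.417, 5.417).
Then the next iterate is (x₁, x₂, x₃)₁ = (3.917, 0.917, 5.917).

(3.917, 0.917, 5.917)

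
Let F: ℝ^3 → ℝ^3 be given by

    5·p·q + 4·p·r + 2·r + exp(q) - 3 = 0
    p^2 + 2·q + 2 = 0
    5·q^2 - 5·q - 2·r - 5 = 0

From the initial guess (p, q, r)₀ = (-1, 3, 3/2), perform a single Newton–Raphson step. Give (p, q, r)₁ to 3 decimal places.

(-2.958, -3.458, -68.220)

At (-1, 3, 3/2): F = (-0.91446, 9.000, 22.000).
Jacobian J = [[5·q + 4·r, 5·p + exp(q), 4·p + 2], [2·p, 2, 0], [0, 10·q - 5, -2]].
At the point, J = [[21.000, 15.08554, -2.000], [-2.000, 2.000, 0.000], [0.000, 25.000, -2.000]] (det J = -44.34215).
Solving J·Δ = −F gives Δ = (-1.958, -6.458, -69.720).
Then the next iterate is (p, q, r)₁ = (-2.958, -3.458, -68.220).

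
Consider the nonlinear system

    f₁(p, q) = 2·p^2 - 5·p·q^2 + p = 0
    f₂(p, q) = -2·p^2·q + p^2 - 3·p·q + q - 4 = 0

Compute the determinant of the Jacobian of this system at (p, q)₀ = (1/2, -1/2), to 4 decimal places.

J = [[4·p - 5·q^2 + 1, -10·p·q], [-4·p·q + 2·p - 3·q, -2·p^2 - 3·p + 1]].
At the point, J = [[1.7500, 2.5000], [3.5000, -1.0000]].
det J = -10.5000.

-10.5000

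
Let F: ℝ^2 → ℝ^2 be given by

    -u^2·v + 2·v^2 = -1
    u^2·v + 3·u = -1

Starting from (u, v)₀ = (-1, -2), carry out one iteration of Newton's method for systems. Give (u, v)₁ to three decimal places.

At (-1, -2): F = (11.000, -4.000).
Jacobian J = [[-2·u·v, -u^2 + 4·v], [2·u·v + 3, u^2]].
At the point, J = [[-4.000, -9.000], [7.000, 1.000]] (det J = 59.000).
Solving J·Δ = −F gives Δ = (0.424, 1.034).
Then the next iterate is (u, v)₁ = (-0.576, -0.966).

(-0.576, -0.966)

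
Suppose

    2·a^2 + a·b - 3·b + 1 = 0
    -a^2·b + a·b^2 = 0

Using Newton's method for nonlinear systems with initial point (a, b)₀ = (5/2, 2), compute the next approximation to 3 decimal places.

At (5/2, 2): F = (12.500, -2.500).
Jacobian J = [[4·a + b, a - 3], [-2·a·b + b^2, -a^2 + 2·a·b]].
At the point, J = [[12.000, -0.500], [-6.000, 3.750]] (det J = 42.000).
Solving J·Δ = −F gives Δ = (-1.086, -1.071).
Then the next iterate is (a, b)₁ = (1.414, 0.929).

(1.414, 0.929)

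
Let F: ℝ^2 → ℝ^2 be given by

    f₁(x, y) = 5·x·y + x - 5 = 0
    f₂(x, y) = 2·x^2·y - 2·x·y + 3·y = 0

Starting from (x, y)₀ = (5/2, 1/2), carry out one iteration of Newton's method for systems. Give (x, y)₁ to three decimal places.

At (5/2, 1/2): F = (3.750, 5.250).
Jacobian J = [[5·y + 1, 5·x], [4·x·y - 2·y, 2·x^2 - 2·x + 3]].
At the point, J = [[3.500, 12.500], [4.000, 10.500]] (det J = -13.250).
Solving J·Δ = −F gives Δ = (-1.981, 0.255).
Then the next iterate is (x, y)₁ = (0.519, 0.755).

(0.519, 0.755)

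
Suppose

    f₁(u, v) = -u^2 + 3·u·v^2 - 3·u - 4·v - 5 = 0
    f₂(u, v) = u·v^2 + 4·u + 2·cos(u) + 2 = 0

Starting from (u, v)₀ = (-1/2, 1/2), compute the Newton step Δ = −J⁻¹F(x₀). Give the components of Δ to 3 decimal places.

At (-1/2, 1/2): F = (-6.125, 1.63017).
Jacobian J = [[-2·u + 3·v^2 - 3, 6·u·v - 4], [v^2 - 2·sin(u) + 4, 2·u·v]].
At the point, J = [[-1.250, -5.500], [5.20885, -0.500]] (det J = 29.27368).
Solving J·Δ = −F gives Δ = (-0.411, -1.020).

(-0.411, -1.020)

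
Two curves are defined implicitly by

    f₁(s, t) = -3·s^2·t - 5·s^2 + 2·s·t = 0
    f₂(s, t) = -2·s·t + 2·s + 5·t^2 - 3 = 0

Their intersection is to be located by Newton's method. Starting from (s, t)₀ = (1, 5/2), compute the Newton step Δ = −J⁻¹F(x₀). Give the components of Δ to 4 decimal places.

At (1, 5/2): F = (-7.5000, 25.2500).
Jacobian J = [[-6·s·t - 10·s + 2·t, -3·s^2 + 2·s], [-2·t + 2, -2·s + 10·t]].
At the point, J = [[-20.0000, -1.0000], [-3.0000, 23.0000]] (det J = -463.0000).
Solving J·Δ = −F gives Δ = (-0.3180, -1.1393).

(-0.3180, -1.1393)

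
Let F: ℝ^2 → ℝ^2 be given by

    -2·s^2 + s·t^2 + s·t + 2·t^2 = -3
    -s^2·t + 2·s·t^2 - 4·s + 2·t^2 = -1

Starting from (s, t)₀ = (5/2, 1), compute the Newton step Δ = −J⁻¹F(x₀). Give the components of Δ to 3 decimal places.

At (5/2, 1): F = (-2.500, -8.250).
Jacobian J = [[-4·s + t^2 + t, 2·s·t + s + 4·t], [-2·s·t + 2·t^2 - 4, -s^2 + 4·s·t + 4·t]].
At the point, J = [[-8.000, 11.500], [-7.000, 7.750]] (det J = 18.500).
Solving J·Δ = −F gives Δ = (-4.081, -2.622).

(-4.081, -2.622)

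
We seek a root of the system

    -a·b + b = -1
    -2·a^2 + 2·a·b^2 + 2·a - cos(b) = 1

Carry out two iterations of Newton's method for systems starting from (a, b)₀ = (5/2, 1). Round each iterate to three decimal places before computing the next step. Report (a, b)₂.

At (5/2, 1): F = (-0.500, -4.04030).
Jacobian J = [[-b, -a + 1], [-4·a + 2·b^2 + 2, 4·a·b + sin(b)]].
At the point, J = [[-1.000, -1.500], [-6.000, 10.84147]] (det J = -19.84147).
Solving J·Δ = −F gives Δ = (-0.579, 0.052).
Then the next iterate is (a, b)₁ = (1.921, 1.052).
Round to (1.921, 1.052) and repeat: F = (0.03111, -0.78236), J = [[-1.052, -0.921], [-3.47059, 8.95198]].
Δ = (-0.035, 0.074), so (a, b)₂ = (1.886, 1.126).

(1.886, 1.126)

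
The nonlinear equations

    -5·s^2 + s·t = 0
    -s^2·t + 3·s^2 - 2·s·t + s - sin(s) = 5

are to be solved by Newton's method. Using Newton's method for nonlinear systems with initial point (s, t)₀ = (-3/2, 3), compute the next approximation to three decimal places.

(-0.386, 5.869)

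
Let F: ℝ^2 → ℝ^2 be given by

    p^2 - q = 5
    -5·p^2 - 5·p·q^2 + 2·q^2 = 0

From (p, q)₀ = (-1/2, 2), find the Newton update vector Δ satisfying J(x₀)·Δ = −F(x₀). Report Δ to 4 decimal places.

At (-1/2, 2): F = (-6.7500, 16.7500).
Jacobian J = [[2·p, -1], [-10·p - 5·q^2, -10·p·q + 4·q]].
At the point, J = [[-1.0000, -1.0000], [-15.0000, 18.0000]] (det J = -33.0000).
Solving J·Δ = −F gives Δ = (-3.1742, -3.5758).

(-3.1742, -3.5758)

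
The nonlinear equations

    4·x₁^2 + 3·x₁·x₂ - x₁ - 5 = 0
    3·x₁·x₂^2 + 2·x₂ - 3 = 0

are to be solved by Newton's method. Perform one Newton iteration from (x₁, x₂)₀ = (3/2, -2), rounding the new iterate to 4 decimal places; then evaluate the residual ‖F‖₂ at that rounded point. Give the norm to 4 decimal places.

At (3/2, -2): F = (-6.5000, 11.0000).
Jacobian J = [[8·x₁ + 3·x₂ - 1, 3·x₁], [3·x₂^2, 6·x₁·x₂ + 2]].
At the point, J = [[5.0000, 4.5000], [12.0000, -16.0000]] (det J = -134.0000).
Solving J·Δ = −F gives Δ = (0.4067, 0.9925).
Then the next iterate is (x₁, x₂)₁ = (1.9067, -1.0075).
Re-evaluating at (1.9067, -1.0075): F = (1.872319, 0.791223), so ‖F‖₂ = 2.0326.

2.0326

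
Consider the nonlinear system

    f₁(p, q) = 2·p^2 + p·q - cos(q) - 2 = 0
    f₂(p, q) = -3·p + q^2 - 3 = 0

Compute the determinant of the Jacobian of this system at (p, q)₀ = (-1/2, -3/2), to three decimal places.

6.008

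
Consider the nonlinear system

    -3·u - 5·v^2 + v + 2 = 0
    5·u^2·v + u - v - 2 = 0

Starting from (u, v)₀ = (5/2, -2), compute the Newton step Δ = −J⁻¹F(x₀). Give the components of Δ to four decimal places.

(-0.4563, 1.2443)

At (5/2, -2): F = (-27.5000, -60.0000).
Jacobian J = [[-3, -10·v + 1], [10·u·v + 1, 5·u^2 - 1]].
At the point, J = [[-3.0000, 21.0000], [-49.0000, 30.2500]] (det J = 938.2500).
Solving J·Δ = −F gives Δ = (-0.4563, 1.2443).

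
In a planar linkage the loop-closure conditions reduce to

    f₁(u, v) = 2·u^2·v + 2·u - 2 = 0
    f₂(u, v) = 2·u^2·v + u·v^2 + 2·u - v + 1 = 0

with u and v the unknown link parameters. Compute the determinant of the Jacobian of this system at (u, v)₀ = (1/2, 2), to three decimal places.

J = [[4·u·v + 2, 2·u^2], [4·u·v + v^2 + 2, 2·u^2 + 2·u·v - 1]].
At the point, J = [[6.000, 0.500], [10.000, 1.500]].
det J = 4.000.

4.000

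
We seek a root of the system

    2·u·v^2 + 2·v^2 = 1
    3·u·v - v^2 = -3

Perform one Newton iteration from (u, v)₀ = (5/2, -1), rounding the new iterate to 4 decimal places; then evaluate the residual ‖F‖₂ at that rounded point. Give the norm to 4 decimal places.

1.7825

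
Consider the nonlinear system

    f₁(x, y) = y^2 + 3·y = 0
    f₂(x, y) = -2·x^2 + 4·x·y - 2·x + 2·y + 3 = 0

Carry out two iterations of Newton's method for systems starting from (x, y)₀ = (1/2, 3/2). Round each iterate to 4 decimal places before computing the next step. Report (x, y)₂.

At (1/2, 3/2): F = (6.7500, 7.5000).
Jacobian J = [[0, 2·y + 3], [-4·x + 4·y - 2, 4·x + 2]].
At the point, J = [[0.0000, 6.0000], [2.0000, 4.0000]] (det J = -12.0000).
Solving J·Δ = −F gives Δ = (-1.5000, -1.1250).
Then the next iterate is (x, y)₁ = (-1.0000, 0.3750).
Round to (-1.0000, 0.3750) and repeat: F = (1.265625, 2.2500), J = [[0.0000, 3.7500], [3.5000, -2.0000]].
Δ = (-0.8357, -0.3375), so (x, y)₂ = (-1.8357, 0.0375).

(-1.8357, 0.0375)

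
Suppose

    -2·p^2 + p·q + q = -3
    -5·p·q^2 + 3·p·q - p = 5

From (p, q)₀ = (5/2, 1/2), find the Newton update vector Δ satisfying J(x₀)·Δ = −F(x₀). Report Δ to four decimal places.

(-1.2531, -1.1870)

At (5/2, 1/2): F = (-7.7500, -6.8750).
Jacobian J = [[-4·p + q, p + 1], [-5·q^2 + 3·q - 1, -10·p·q + 3·p]].
At the point, J = [[-9.5000, 3.5000], [-0.7500, -5.0000]] (det J = 50.1250).
Solving J·Δ = −F gives Δ = (-1.2531, -1.1870).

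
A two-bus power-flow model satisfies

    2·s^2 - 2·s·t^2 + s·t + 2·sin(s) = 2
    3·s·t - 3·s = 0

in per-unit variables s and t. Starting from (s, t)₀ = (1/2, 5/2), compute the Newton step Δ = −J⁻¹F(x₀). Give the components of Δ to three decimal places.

At (1/2, 5/2): F = (-5.54115, 2.250).
Jacobian J = [[4·s - 2·t^2 + t + 2·cos(s), -4·s·t + s], [3·t - 3, 3·s]].
At the point, J = [[-6.24483, -4.500], [4.500, 1.500]] (det J = 10.88275).
Solving J·Δ = −F gives Δ = (-0.167, -1.000).

(-0.167, -1.000)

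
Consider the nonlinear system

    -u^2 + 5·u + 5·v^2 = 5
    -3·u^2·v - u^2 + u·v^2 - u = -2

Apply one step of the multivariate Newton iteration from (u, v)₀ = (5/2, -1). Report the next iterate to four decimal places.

(2.5344, -0.3750)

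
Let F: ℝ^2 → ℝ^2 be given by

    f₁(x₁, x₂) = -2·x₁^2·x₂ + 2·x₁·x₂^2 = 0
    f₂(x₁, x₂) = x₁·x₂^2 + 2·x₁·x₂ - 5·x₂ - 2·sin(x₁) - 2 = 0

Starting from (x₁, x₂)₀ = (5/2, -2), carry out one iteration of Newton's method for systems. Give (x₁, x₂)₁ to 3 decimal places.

At (5/2, -2): F = (45.000, 6.80306).
Jacobian J = [[-4·x₁·x₂ + 2·x₂^2, -2·x₁^2 + 4·x₁·x₂], [x₂^2 + 2·x₂ - 2·cos(x₁), 2·x₁·x₂ + 2·x₁ - 5]].
At the point, J = [[28.000, -32.500], [1.60229, -10.000]] (det J = -227.92566).
Solving J·Δ = −F gives Δ = (-1.004, 0.519).
Then the next iterate is (x₁, x₂)₁ = (1.496, -1.481).

(1.496, -1.481)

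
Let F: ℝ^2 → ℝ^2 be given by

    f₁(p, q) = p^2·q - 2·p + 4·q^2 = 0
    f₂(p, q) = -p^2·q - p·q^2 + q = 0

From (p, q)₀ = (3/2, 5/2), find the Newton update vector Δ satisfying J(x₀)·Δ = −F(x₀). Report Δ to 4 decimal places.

(-0.1412, -1.2067)

At (3/2, 5/2): F = (27.6250, -12.5000).
Jacobian J = [[2·p·q - 2, p^2 + 8·q], [-2·p·q - q^2, -p^2 - 2·p·q + 1]].
At the point, J = [[5.5000, 22.2500], [-13.7500, -8.7500]] (det J = 257.8125).
Solving J·Δ = −F gives Δ = (-0.1412, -1.2067).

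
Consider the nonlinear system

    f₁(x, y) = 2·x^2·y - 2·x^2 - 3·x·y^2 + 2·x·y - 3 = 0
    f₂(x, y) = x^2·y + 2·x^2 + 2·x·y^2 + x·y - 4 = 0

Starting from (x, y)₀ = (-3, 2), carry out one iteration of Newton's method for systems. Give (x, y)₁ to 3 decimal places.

(-2.227, 1.510)

At (-3, 2): F = (39.000, 2.000).
Jacobian J = [[4·x·y - 4·x - 3·y^2 + 2·y, 2·x^2 - 6·x·y + 2·x], [2·x·y + 4·x + 2·y^2 + y, x^2 + 4·x·y + x]].
At the point, J = [[-20.000, 48.000], [-14.000, -18.000]] (det J = 1032.000).
Solving J·Δ = −F gives Δ = (0.773, -0.490).
Then the next iterate is (x, y)₁ = (-2.227, 1.510).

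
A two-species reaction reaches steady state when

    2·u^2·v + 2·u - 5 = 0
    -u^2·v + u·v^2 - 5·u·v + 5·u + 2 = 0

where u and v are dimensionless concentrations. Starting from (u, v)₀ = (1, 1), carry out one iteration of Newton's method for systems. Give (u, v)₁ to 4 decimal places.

At (1, 1): F = (-1.0000, 2.0000).
Jacobian J = [[4·u·v + 2, 2·u^2], [-2·u·v + v^2 - 5·v + 5, -u^2 + 2·u·v - 5·u]].
At the point, J = [[6.0000, 2.0000], [-1.0000, -4.0000]] (det J = -22.0000).
Solving J·Δ = −F gives Δ = (0.0000, 0.5000).
Then the next iterate is (u, v)₁ = (1.0000, 1.5000).

(1.0000, 1.5000)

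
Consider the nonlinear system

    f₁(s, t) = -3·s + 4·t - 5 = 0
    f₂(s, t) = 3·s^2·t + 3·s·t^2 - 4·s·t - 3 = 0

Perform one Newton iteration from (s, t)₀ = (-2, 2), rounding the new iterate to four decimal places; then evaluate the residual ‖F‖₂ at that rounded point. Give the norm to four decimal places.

0.2061

At (-2, 2): F = (9.0000, 13.0000).
Jacobian J = [[-3, 4], [6·s·t + 3·t^2 - 4·t, 3·s^2 + 6·s·t - 4·s]].
At the point, J = [[-3.0000, 4.0000], [-20.0000, -4.0000]] (det J = 92.0000).
Solving J·Δ = −F gives Δ = (0.9565, -1.5326).
Then the next iterate is (s, t)₁ = (-1.0435, 0.4674).
Re-evaluating at (-1.0435, 0.4674): F = (0.0001, -0.206125), so ‖F‖₂ = 0.2061.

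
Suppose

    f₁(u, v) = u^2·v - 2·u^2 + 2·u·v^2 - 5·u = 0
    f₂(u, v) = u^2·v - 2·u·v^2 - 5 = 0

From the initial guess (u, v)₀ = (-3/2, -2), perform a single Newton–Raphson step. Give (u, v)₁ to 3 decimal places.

(-0.685, -1.911)

At (-3/2, -2): F = (-13.500, 2.500).
Jacobian J = [[2·u·v - 4·u + 2·v^2 - 5, u^2 + 4·u·v], [2·u·v - 2·v^2, u^2 - 4·u·v]].
At the point, J = [[15.000, 14.250], [-2.000, -9.750]] (det J = -117.750).
Solving J·Δ = −F gives Δ = (0.815, 0.089).
Then the next iterate is (u, v)₁ = (-0.685, -1.911).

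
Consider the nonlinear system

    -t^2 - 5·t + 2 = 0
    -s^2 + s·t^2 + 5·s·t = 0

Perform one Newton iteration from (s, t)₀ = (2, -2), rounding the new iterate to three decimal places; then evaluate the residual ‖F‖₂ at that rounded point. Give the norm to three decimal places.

143.108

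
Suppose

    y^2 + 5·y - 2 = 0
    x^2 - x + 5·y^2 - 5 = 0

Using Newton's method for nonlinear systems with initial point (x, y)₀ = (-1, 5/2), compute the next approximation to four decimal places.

(-5.5417, 0.8250)

At (-1, 5/2): F = (16.7500, 28.2500).
Jacobian J = [[0, 2·y + 5], [2·x - 1, 10·y]].
At the point, J = [[0.0000, 10.0000], [-3.0000, 25.0000]] (det J = 30.0000).
Solving J·Δ = −F gives Δ = (-4.5417, -1.6750).
Then the next iterate is (x, y)₁ = (-5.5417, 0.8250).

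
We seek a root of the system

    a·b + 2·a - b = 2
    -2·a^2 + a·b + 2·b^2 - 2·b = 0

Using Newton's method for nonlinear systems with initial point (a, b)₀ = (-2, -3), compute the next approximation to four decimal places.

At (-2, -3): F = (3.0000, 22.0000).
Jacobian J = [[b + 2, a - 1], [-4·a + b, a + 4·b - 2]].
At the point, J = [[-1.0000, -3.0000], [5.0000, -16.0000]] (det J = 31.0000).
Solving J·Δ = −F gives Δ = (-0.5806, 1.1935).
Then the next iterate is (a, b)₁ = (-2.5806, -1.8065).

(-2.5806, -1.8065)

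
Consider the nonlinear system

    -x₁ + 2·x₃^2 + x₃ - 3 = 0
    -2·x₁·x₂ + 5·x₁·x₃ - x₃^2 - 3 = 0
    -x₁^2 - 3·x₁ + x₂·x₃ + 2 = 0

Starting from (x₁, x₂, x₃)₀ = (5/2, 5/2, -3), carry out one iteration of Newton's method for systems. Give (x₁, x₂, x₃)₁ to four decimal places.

(0.2994, 2.8379, -1.9363)

At (5/2, 5/2, -3): F = (9.5000, -62.0000, -19.2500).
Jacobian J = [[-1, 0, 4·x₃ + 1], [-2·x₂ + 5·x₃, -2·x₁, 5·x₁ - 2·x₃], [-2·x₁ - 3, x₃, x₂]].
At the point, J = [[-1.0000, 0.0000, -11.0000], [-20.0000, -5.0000, 18.5000], [-8.0000, -3.0000, 2.5000]] (det J = -263.0000).
Solving J·Δ = −F gives Δ = (-2.2006, 0.3379, 1.0637).
Then the next iterate is (x₁, x₂, x₃)₁ = (0.2994, 2.8379, -1.9363).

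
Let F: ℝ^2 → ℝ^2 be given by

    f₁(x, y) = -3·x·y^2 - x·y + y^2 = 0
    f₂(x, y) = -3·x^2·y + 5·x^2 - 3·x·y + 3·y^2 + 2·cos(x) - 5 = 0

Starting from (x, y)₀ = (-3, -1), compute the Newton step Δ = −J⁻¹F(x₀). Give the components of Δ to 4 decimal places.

At (-3, -1): F = (7.0000, 59.020015).
Jacobian J = [[-3·y^2 - y, -6·x·y - x + 2·y], [-6·x·y + 10·x - 3·y - 2·sin(x), -3·x^2 - 3·x + 6·y]].
At the point, J = [[-2.0000, -17.0000], [-44.717760, -24.0000]] (det J = -712.201920).
Solving J·Δ = −F gives Δ = (1.1729, 0.2738).

(1.1729, 0.2738)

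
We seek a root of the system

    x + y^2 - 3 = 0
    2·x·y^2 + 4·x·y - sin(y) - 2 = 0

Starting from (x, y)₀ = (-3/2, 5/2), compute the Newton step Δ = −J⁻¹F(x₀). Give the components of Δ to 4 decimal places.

At (-3/2, 5/2): F = (1.7500, -36.348472).
Jacobian J = [[1, 2·y], [2·y^2 + 4·y, 4·x·y + 4·x - cos(y)]].
At the point, J = [[1.0000, 5.0000], [22.5000, -20.198856]] (det J = -132.698856).
Solving J·Δ = −F gives Δ = (1.1032, -0.5706).

(1.1032, -0.5706)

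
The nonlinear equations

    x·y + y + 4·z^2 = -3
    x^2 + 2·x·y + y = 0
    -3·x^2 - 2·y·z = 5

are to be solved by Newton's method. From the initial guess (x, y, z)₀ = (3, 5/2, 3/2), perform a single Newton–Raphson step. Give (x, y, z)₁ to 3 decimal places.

(1.299, 1.388, 0.392)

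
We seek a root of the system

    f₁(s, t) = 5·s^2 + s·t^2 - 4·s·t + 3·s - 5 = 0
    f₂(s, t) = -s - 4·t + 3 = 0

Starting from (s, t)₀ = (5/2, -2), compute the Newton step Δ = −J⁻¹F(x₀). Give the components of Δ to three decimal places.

At (5/2, -2): F = (63.750, 8.500).
Jacobian J = [[10·s + t^2 - 4·t + 3, 2·s·t - 4·s], [-1, -4]].
At the point, J = [[40.000, -20.000], [-1.000, -4.000]] (det J = -180.000).
Solving J·Δ = −F gives Δ = (-0.472, 2.243).

(-0.472, 2.243)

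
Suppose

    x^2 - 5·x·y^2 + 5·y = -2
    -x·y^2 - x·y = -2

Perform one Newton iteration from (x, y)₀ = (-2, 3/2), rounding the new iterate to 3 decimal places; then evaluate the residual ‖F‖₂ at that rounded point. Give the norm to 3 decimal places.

At (-2, 3/2): F = (36.000, 9.500).
Jacobian J = [[2·x - 5·y^2, -10·x·y + 5], [-y^2 - y, -2·x·y - x]].
At the point, J = [[-15.250, 35.000], [-3.750, 8.000]] (det J = 9.250).
Solving J·Δ = −F gives Δ = (4.811, 1.068).
Then the next iterate is (x, y)₁ = (2.811, 2.568).
Re-evaluating at (2.811, 2.568): F = (-69.94572, -23.75614), so ‖F‖₂ = 73.870.

73.870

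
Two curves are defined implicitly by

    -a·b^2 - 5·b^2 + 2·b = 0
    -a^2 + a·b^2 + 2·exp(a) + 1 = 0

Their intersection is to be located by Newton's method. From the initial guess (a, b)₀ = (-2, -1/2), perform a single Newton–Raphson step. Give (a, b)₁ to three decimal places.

At (-2, -1/2): F = (-1.750, -3.22933).
Jacobian J = [[-b^2, -2·a·b - 10·b + 2], [-2·a + b^2 + 2·exp(a), 2·a·b]].
At the point, J = [[-0.250, 5.000], [4.52067, 2.000]] (det J = -23.10335).
Solving J·Δ = −F gives Δ = (0.547, 0.377).
Then the next iterate is (a, b)₁ = (-1.453, -0.123).

(-1.453, -0.123)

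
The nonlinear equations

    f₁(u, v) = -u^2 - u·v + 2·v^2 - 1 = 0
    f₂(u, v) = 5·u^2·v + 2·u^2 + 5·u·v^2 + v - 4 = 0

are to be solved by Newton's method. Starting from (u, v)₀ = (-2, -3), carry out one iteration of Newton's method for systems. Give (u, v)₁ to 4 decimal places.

At (-2, -3): F = (7.0000, -149.0000).
Jacobian J = [[-2·u - v, -u + 4·v], [10·u·v + 4·u + 5·v^2, 5·u^2 + 10·u·v + 1]].
At the point, J = [[7.0000, -10.0000], [97.0000, 81.0000]] (det J = 1537.0000).
Solving J·Δ = −F gives Δ = (0.6005, 1.1204).
Then the next iterate is (u, v)₁ = (-1.3995, -1.8796).

(-1.3995, -1.8796)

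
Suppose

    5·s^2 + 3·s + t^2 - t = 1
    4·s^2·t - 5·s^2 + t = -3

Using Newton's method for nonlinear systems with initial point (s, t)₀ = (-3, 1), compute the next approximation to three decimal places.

(-1.706, 0.925)

At (-3, 1): F = (35.000, -5.000).
Jacobian J = [[10·s + 3, 2·t - 1], [8·s·t - 10·s, 4·s^2 + 1]].
At the point, J = [[-27.000, 1.000], [6.000, 37.000]] (det J = -1005.000).
Solving J·Δ = −F gives Δ = (1.294, -0.075).
Then the next iterate is (s, t)₁ = (-1.706, 0.925).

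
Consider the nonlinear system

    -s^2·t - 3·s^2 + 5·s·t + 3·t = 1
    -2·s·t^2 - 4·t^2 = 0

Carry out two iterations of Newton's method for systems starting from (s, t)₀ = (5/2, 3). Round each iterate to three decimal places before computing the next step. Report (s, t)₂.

At (5/2, 3): F = (8.000, -81.000).
Jacobian J = [[-2·s·t - 6·s + 5·t, -s^2 + 5·s + 3], [-2·t^2, -4·s·t - 8·t]].
At the point, J = [[-15.000, 9.250], [-18.000, -54.000]] (det J = 976.500).
Solving J·Δ = −F gives Δ = (-0.325, -1.392).
Then the next iterate is (s, t)₁ = (2.175, 1.608).
Round to (2.175, 1.608) and repeat: F = (-0.48772, -21.59029), J = [[-12.00480, 9.14438], [-5.17133, -26.85360]].
Δ = (-0.570, -0.694), so (s, t)₂ = (1.605, 0.914).

(1.605, 0.914)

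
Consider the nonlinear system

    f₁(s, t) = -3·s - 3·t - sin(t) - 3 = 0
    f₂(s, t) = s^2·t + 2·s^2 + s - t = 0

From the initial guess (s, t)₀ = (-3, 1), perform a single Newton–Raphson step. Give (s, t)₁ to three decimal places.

(-1.828, 0.616)

At (-3, 1): F = (2.15853, 23.000).
Jacobian J = [[-3, -cos(t) - 3], [2·s·t + 4·s + 1, s^2 - 1]].
At the point, J = [[-3.000, -3.54030], [-17.000, 8.000]] (det J = -84.18514).
Solving J·Δ = −F gives Δ = (1.172, -0.384).
Then the next iterate is (s, t)₁ = (-1.828, 0.616).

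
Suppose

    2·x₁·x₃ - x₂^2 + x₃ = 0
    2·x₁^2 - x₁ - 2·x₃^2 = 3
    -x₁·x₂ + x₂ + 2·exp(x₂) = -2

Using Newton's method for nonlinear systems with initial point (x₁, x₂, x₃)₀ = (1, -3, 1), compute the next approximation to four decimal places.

(0.2323, -0.9562, -0.5758)

At (1, -3, 1): F = (-6.0000, -4.0000, 2.099574).
Jacobian J = [[2·x₃, -2·x₂, 2·x₁ + 1], [4·x₁ - 1, 0, -4·x₃], [-x₂, -x₁ + 2·exp(x₂) + 1, 0]].
At the point, J = [[2.0000, 6.0000, 3.0000], [3.0000, 0.0000, -4.0000], [3.0000, 0.099574, 0.0000]] (det J = -70.307240).
Solving J·Δ = −F gives Δ = (-0.7677, 2.0438, -1.5758).
Then the next iterate is (x₁, x₂, x₃)₁ = (0.2323, -0.9562, -0.5758).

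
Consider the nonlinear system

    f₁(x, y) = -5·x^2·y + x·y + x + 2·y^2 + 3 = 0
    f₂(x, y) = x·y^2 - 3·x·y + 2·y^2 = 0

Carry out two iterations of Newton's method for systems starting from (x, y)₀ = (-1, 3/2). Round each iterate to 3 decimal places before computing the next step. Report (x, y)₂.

(-1.237, -0.059)

At (-1, 3/2): F = (-2.500, 6.750).
Jacobian J = [[-10·x·y + y + 1, -5·x^2 + x + 4·y], [y^2 - 3·y, 2·x·y - 3·x + 4·y]].
At the point, J = [[17.500, 0.000], [-2.250, 6.000]] (det J = 105.000).
Solving J·Δ = −F gives Δ = (0.143, -1.071).
Then the next iterate is (x, y)₁ = (-0.857, 0.429).
Round to (-0.857, 0.429) and repeat: F = (0.56804, 1.31332), J = [[5.10553, -2.81325], [-1.10296, 3.55169]].
Δ = (-0.380, -0.488), so (x, y)₂ = (-1.237, -0.059).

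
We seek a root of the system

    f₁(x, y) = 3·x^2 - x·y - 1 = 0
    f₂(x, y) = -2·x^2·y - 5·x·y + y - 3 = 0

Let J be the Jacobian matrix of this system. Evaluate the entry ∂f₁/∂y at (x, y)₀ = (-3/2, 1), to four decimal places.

1.5000

∂f₁/∂y = -x.
At (-3/2, 1) this is 1.5000.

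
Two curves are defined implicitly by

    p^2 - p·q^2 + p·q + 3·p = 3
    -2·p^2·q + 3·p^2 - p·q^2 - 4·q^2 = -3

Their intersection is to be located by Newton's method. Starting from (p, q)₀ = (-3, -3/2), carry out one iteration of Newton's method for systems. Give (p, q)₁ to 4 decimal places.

At (-3, -3/2): F = (8.2500, 54.7500).
Jacobian J = [[2·p - q^2 + q + 3, -2·p·q + p], [-4·p·q + 6·p - q^2, -2·p^2 - 2·p·q - 8·q]].
At the point, J = [[-6.7500, -12.0000], [-38.2500, -15.0000]] (det J = -357.7500).
Solving J·Δ = −F gives Δ = (1.4906, -0.1509).
Then the next iterate is (p, q)₁ = (-1.5094, -1.6509).

(-1.5094, -1.6509)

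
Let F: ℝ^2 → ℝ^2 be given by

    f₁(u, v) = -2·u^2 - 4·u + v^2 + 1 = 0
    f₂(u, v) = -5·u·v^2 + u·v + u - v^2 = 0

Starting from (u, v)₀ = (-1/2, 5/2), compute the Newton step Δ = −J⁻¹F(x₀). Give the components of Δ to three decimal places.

(-0.185, -1.824)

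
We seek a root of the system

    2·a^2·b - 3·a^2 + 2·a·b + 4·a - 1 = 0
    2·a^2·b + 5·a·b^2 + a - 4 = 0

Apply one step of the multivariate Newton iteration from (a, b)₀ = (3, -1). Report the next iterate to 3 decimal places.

At (3, -1): F = (-40.000, -4.000).
Jacobian J = [[4·a·b - 6·a + 2·b + 4, 2·a^2 + 2·a], [4·a·b + 5·b^2 + 1, 2·a^2 + 10·a·b]].
At the point, J = [[-28.000, 24.000], [-6.000, -12.000]] (det J = 480.000).
Solving J·Δ = −F gives Δ = (-1.200, 0.267).
Then the next iterate is (a, b)₁ = (1.800, -0.733).

(1.800, -0.733)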